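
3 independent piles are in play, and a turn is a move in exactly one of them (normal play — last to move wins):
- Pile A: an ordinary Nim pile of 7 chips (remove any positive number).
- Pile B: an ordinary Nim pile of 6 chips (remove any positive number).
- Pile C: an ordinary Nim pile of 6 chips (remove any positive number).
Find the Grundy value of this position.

7

Pile A is a plain Nim pile of size 7, so its Grundy value is 7.
Pile B is a plain Nim pile of size 6, so its Grundy value is 6.
Pile C is a plain Nim pile of size 6, so its Grundy value is 6.
By the Sprague-Grundy theorem, the Grundy value of a sum of independent games is the XOR of the component values.
Combined value = 7 ⊕ 6 ⊕ 6 = 7.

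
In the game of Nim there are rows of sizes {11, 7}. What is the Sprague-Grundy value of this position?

12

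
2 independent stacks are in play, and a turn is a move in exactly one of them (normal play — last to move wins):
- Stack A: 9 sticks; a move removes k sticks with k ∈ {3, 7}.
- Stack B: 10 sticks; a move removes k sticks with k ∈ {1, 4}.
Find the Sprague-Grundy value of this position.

1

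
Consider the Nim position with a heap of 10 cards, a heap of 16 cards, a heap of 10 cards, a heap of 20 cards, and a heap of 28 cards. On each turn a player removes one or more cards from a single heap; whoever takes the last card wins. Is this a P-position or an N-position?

N-position

Write each in binary and XOR column by column:
  01010  (10)
  10000  (16)
  01010  (10)
  10100  (20)
  11100  (28)
  -----
  11000  (24)
The nim-sum is 24 ≠ 0, so this is an N-position: the player to move can win.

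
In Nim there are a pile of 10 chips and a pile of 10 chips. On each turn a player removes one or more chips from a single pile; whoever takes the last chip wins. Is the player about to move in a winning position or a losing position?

Losing position

Compute the nim-sum pairwise:
10 XOR 10 = 0
The nim-sum is 0, so this is a P-position: the player to move is in a losing position under optimal play.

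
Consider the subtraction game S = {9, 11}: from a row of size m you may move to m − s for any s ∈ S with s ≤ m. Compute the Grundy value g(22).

0

Compute g(0), g(1), … for moves {9, 11}:
k:     0  1  2  3  4  5  6  7  8  9 10 11 12 13 14 15 16 17 18 19 20 21 22
g(k):  0  0  0  0  0  0  0  0  0  1  1  1  1  1  1  1  1  1  2  2  0  0  0
So g(22) = 0.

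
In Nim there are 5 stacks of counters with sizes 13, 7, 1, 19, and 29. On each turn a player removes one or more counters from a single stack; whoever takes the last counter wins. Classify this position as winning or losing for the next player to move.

Winning position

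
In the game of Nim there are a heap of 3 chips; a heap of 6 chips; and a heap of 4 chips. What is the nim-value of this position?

1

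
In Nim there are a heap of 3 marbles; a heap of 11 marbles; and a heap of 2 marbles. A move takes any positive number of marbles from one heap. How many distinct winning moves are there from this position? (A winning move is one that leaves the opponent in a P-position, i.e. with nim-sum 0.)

1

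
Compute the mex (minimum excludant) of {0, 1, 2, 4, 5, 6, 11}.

3

The values 0, 1, 2 are all present; 3 is the first non-negative integer missing from the set.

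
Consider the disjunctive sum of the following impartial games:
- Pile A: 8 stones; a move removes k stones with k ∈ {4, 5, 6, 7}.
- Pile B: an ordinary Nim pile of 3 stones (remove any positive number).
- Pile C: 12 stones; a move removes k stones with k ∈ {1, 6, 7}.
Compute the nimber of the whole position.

1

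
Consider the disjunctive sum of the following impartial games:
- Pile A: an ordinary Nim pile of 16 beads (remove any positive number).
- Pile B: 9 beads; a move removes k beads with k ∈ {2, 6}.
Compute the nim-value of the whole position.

Pile A is a plain Nim pile of size 16, so its Grundy value is 16.
Build the Grundy sequence for pile B with g(k) = mex{g(k−s) : s ∈ {2, 6}, s ≤ k}:
k:     0  1  2  3  4  5  6  7  8  9
g(k):  0  0  1  1  0  0  1  1  0  0
So g(9) = 0.
By the Sprague-Grundy theorem, the Grundy value of a sum of independent games is the XOR of the component values.
Combined value = 16 ⊕ 0 = 16.

16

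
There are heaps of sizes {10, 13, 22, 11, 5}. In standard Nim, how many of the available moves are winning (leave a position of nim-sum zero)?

1

Nim-sum: 10 ⊕ 13 ⊕ 22 ⊕ 11 ⊕ 5 = 31.
The overall nim-sum is X = 31. A heap of size p has a winning move iff p XOR X < p (reduce it to p XOR X).
  10: 10 XOR 31 = 21 ≥ 10 — no move.
  13: 13 XOR 31 = 18 ≥ 13 — no move.
  22: 22 XOR 31 = 9 < 22 — winning move (to 9).
  11: 11 XOR 31 = 20 ≥ 11 — no move.
  5: 5 XOR 31 = 26 ≥ 5 — no move.
That gives 1 winning move.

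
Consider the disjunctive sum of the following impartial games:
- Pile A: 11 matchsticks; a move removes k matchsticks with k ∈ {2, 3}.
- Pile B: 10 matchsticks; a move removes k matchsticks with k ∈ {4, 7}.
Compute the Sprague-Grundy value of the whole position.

2

Grundy values for pile A (subtraction set {2, 3}):
g(0) = mex{} = 0
g(1) = mex{} = 0
g(2) = mex{0} = 1
g(3) = mex{0} = 1
g(4) = mex{0,1} = 2
g(5) = mex{1} = 0
g(6) = mex{1,2} = 0
g(7) = mex{0,2} = 1
g(8) = mex{0} = 1
g(9) = mex{0,1} = 2
g(10) = mex{1} = 0
g(11) = mex{1,2} = 0
So g(11) = 0.
Grundy values for pile B (subtraction set {4, 7}):
g(0) = mex{} = 0
g(1) = mex{} = 0
g(2) = mex{} = 0
g(3) = mex{} = 0
g(4) = mex{0} = 1
g(5) = mex{0} = 1
g(6) = mex{0} = 1
g(7) = mex{0} = 1
g(8) = mex{0,1} = 2
g(9) = mex{0,1} = 2
g(10) = mex{0,1} = 2
So g(10) = 2.
The value of a disjunctive sum is the nim-sum of the parts.
Combined value = 0 ⊕ 2 = 2.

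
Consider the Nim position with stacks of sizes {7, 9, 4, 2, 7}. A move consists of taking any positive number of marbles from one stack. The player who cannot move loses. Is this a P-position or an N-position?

N-position

Nim-sum: 7 ^ 9 ^ 4 ^ 2 ^ 7 = 15.
The nim-sum is 15 ≠ 0, so this is an N-position: the player to move can win.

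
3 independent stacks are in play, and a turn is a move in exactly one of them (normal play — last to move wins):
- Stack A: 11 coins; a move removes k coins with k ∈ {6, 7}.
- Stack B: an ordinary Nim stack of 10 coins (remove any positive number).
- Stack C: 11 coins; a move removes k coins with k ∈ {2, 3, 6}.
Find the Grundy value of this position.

Grundy values for stack A (subtraction set {6, 7}):
k:     0  1  2  3  4  5  6  7  8  9 10 11
g(k):  0  0  0  0  0  0  1  1  1  1  1  1
So g(11) = 1.
Stack B is a plain Nim stack of size 10, so its Grundy value is 10.
Build the Grundy sequence for stack C with g(k) = mex{g(k−s) : s ∈ {2, 3, 6}, s ≤ k}:
g(0) = mex{} = 0
g(1) = mex{} = 0
g(2) = mex{0} = 1
g(3) = mex{0} = 1
g(4) = mex{0,1} = 2
g(5) = mex{1} = 0
g(6) = mex{0,1,2} = 3
g(7) = mex{0,2} = 1
g(8) = mex{0,1,3} = 2
g(9) = mex{1,3} = 0
g(10) = mex{1,2} = 0
g(11) = mex{0,2} = 1
So g(11) = 1.
The value of a disjunctive sum is the nim-sum of the parts.
Combined value = 1 XOR 10 XOR 1 = 10.

10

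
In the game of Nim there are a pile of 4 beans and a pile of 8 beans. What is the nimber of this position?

12

Compute the nim-sum pairwise:
4 ^ 8 = 12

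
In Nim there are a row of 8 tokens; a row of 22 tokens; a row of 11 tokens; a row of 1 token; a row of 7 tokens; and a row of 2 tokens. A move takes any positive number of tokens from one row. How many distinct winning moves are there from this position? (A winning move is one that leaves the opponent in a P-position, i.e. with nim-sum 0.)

Compute the nim-sum pairwise:
8 ^ 22 = 30
30 ^ 11 = 21
21 ^ 1 = 20
20 ^ 7 = 19
19 ^ 2 = 17
The overall nim-sum is X = 17. A row of size p has a winning move iff p XOR X < p (reduce it to p XOR X).
  8: 8 XOR 17 = 25 ≥ 8 — no move.
  22: 22 XOR 17 = 7 < 22 — winning move (to 7).
  11: 11 XOR 17 = 26 ≥ 11 — no move.
  1: 1 XOR 17 = 16 ≥ 1 — no move.
  7: 7 XOR 17 = 22 ≥ 7 — no move.
  2: 2 XOR 17 = 19 ≥ 2 — no move.
That gives 1 winning move.

1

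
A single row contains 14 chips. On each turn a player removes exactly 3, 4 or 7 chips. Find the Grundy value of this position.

Compute g(0), g(1), … for moves {3, 4, 7}:
g(0) = mex{} = 0
g(1) = mex{} = 0
g(2) = mex{} = 0
g(3) = mex{0} = 1
g(4) = mex{0} = 1
g(5) = mex{0} = 1
g(6) = mex{0,1} = 2
g(7) = mex{0,1} = 2
g(8) = mex{0,1} = 2
g(9) = mex{0,1,2} = 3
g(10) = mex{1,2} = 0
g(11) = mex{1,2} = 0
g(12) = mex{1,2,3} = 0
g(13) = mex{0,2,3} = 1
g(14) = mex{0,2} = 1
So g(14) = 1.

1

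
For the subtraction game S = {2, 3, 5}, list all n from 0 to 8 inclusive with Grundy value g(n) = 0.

0, 1, 7, 8

Build the Grundy sequence with g(k) = mex{g(k−s) : s ∈ {2, 3, 5}, s ≤ k}:
k:     0  1  2  3  4  5  6  7  8
g(k):  0  0  1  1  2  2  3  0  0
The P-positions (g = 0) in 0..8 are 0, 1, 7, 8.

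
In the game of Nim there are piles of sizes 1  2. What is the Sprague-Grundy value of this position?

3

Nim-sum: 1 XOR 2 = 3.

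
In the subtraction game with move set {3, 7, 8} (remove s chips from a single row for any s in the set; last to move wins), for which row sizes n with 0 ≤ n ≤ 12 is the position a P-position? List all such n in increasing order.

0, 1, 2, 6, 11, 12

Build the Grundy sequence with g(k) = mex{g(k−s) : s ∈ {3, 7, 8}, s ≤ k}:
g(0) = mex{} = 0
g(1) = mex{} = 0
g(2) = mex{} = 0
g(3) = mex{0} = 1
g(4) = mex{0} = 1
g(5) = mex{0} = 1
g(6) = mex{1} = 0
g(7) = mex{0,1} = 2
g(8) = mex{0,1} = 2
g(9) = mex{0} = 1
g(10) = mex{0,1,2} = 3
g(11) = mex{1,2} = 0
g(12) = mex{1} = 0
The P-positions (g = 0) in 0..12 are 0, 1, 2, 6, 11, 12.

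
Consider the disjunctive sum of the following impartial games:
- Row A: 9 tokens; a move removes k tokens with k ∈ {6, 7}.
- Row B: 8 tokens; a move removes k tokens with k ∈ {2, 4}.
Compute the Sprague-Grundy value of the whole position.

0

For row A, compute g(0), g(1), … with moves {6, 7}:
k:     0  1  2  3  4  5  6  7  8  9
g(k):  0  0  0  0  0  0  1  1  1  1
So g(9) = 1.
Build the Grundy sequence for row B with g(k) = mex{g(k−s) : s ∈ {2, 4}, s ≤ k}:
k:     0  1  2  3  4  5  6  7  8
g(k):  0  0  1  1  2  2  0  0  1
So g(8) = 1.
By the Sprague-Grundy theorem, the Grundy value of a sum of independent games is the XOR of the component values.
Combined value = 1 ⊕ 1 = 0.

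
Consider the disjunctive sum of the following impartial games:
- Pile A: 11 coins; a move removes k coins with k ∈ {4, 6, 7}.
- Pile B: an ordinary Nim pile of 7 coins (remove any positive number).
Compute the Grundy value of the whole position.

Build the Grundy sequence for pile A with g(k) = mex{g(k−s) : s ∈ {4, 6, 7}, s ≤ k}:
g(0) = mex{} = 0
g(1) = mex{} = 0
g(2) = mex{} = 0
g(3) = mex{} = 0
g(4) = mex{0} = 1
g(5) = mex{0} = 1
g(6) = mex{0} = 1
g(7) = mex{0} = 1
g(8) = mex{0,1} = 2
g(9) = mex{0,1} = 2
g(10) = mex{0,1} = 2
g(11) = mex{1} = 0
So g(11) = 0.
Pile B is a plain Nim pile of size 7, so its Grundy value is 7.
The value of a disjunctive sum is the nim-sum of the parts.
Combined value = 0 ⊕ 7 = 7.

7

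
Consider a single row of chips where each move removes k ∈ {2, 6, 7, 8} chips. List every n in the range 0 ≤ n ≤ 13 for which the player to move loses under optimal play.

Compute g(0), g(1), … for moves {2, 6, 7, 8}:
k:     0  1  2  3  4  5  6  7  8  9 10 11 12 13
g(k):  0  0  1  1  0  0  1  1  2  2  3  3  2  2
The P-positions (g = 0) in 0..13 are 0, 1, 4, 5.

0, 1, 4, 5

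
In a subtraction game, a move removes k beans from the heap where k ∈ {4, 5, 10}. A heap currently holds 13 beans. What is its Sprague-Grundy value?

1

Build the Grundy sequence with g(k) = mex{g(k−s) : s ∈ {4, 5, 10}, s ≤ k}:
k:     0  1  2  3  4  5  6  7  8  9 10 11 12 13
g(k):  0  0  0  0  1  1  1  1  2  0  2  2  3  1
So g(13) = 1.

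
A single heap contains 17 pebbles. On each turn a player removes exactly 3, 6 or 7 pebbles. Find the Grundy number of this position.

Build the Grundy sequence with g(k) = mex{g(k−s) : s ∈ {3, 6, 7}, s ≤ k}:
k:     0  1  2  3  4  5  6  7  8  9 10 11 12 13 14 15 16 17
g(k):  0  0  0  1  1  1  2  2  2  3  0  0  0  1  1  1  2  2
So g(17) = 2.

2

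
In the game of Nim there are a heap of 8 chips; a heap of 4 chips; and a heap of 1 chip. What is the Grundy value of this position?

Nim-sum: 8 ^ 4 ^ 1 = 13.

13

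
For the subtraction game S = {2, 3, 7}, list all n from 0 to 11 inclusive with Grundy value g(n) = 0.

0, 1, 5, 6, 10, 11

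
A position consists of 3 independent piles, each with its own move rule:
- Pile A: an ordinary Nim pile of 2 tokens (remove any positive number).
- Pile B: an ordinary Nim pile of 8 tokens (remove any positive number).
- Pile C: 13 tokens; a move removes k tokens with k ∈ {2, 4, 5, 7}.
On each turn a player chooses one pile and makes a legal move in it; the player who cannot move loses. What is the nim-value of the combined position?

Pile A is a plain Nim pile of size 2, so its Grundy value is 2.
Pile B is a plain Nim pile of size 8, so its Grundy value is 8.
Grundy values for pile C (subtraction set {2, 4, 5, 7}):
g(0) = mex{} = 0
g(1) = mex{} = 0
g(2) = mex{0} = 1
g(3) = mex{0} = 1
g(4) = mex{0,1} = 2
g(5) = mex{0,1} = 2
g(6) = mex{0,1,2} = 3
g(7) = mex{0,1,2} = 3
g(8) = mex{0,1,2,3} = 4
g(9) = mex{1,2,3} = 0
g(10) = mex{1,2,3,4} = 0
g(11) = mex{0,2,3} = 1
g(12) = mex{0,2,3,4} = 1
g(13) = mex{0,1,3,4} = 2
So g(13) = 2.
By the Sprague-Grundy theorem, the Grundy value of a sum of independent games is the XOR of the component values.
Combined value = 2 XOR 8 XOR 2 = 8.

8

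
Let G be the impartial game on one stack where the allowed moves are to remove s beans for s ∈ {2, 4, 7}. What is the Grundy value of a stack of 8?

1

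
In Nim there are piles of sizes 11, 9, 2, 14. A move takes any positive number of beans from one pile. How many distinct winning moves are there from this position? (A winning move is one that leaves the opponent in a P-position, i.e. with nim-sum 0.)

3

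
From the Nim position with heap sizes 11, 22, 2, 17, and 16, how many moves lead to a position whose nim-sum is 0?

3

Compute the nim-sum pairwise:
11 XOR 22 = 29
29 XOR 2 = 31
31 XOR 17 = 14
14 XOR 16 = 30
The overall nim-sum is X = 30. A heap of size p has a winning move iff p XOR X < p (reduce it to p XOR X).
  11: 11 XOR 30 = 21 ≥ 11 — no move.
  22: 22 XOR 30 = 8 < 22 — winning move (to 8).
  2: 2 XOR 30 = 28 ≥ 2 — no move.
  17: 17 XOR 30 = 15 < 17 — winning move (to 15).
  16: 16 XOR 30 = 14 < 16 — winning move (to 14).
That gives 3 winning moves.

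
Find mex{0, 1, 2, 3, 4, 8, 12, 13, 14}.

5

The values 0, 1, 2, 3, 4 are all present; 5 is the first non-negative integer missing from the set.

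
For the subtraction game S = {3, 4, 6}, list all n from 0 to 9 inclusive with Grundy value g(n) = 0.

0, 1, 2, 9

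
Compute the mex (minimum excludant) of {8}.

0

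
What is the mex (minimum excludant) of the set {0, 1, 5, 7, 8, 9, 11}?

The values 0, 1 are all present; 2 is the first non-negative integer missing from the set.

2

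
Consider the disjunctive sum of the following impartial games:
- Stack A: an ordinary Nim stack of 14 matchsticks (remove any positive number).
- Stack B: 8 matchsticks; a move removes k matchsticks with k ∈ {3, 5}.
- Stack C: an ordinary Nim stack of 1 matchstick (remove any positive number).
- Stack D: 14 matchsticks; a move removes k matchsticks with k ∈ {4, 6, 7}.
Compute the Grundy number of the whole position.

Stack A is a plain Nim stack of size 14, so its Grundy value is 14.
Build the Grundy sequence for stack B with g(k) = mex{g(k−s) : s ∈ {3, 5}, s ≤ k}:
k:     0  1  2  3  4  5  6  7  8
g(k):  0  0  0  1  1  1  2  2  0
So g(8) = 0.
Stack C is a plain Nim stack of size 1, so its Grundy value is 1.
Build the Grundy sequence for stack D with g(k) = mex{g(k−s) : s ∈ {4, 6, 7}, s ≤ k}:
g(0) = mex{} = 0
g(1) = mex{} = 0
g(2) = mex{} = 0
g(3) = mex{} = 0
g(4) = mex{0} = 1
g(5) = mex{0} = 1
g(6) = mex{0} = 1
g(7) = mex{0} = 1
g(8) = mex{0,1} = 2
g(9) = mex{0,1} = 2
g(10) = mex{0,1} = 2
g(11) = mex{1} = 0
g(12) = mex{1,2} = 0
g(13) = mex{1,2} = 0
g(14) = mex{1,2} = 0
So g(14) = 0.
The value of a disjunctive sum is the nim-sum of the parts.
Combined value = 14 XOR 0 XOR 1 XOR 0 = 15.

15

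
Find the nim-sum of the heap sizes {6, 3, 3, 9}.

15

Nim-sum: 6 ⊕ 3 ⊕ 3 ⊕ 9 = 15.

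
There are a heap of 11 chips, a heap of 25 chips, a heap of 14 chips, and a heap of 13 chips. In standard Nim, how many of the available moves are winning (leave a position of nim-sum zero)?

Nim-sum: 11 XOR 25 XOR 14 XOR 13 = 17.
The overall nim-sum is X = 17. A heap of size p has a winning move iff p XOR X < p (reduce it to p XOR X).
  11: 11 XOR 17 = 26 ≥ 11 — no move.
  25: 25 XOR 17 = 8 < 25 — winning move (to 8).
  14: 14 XOR 17 = 31 ≥ 14 — no move.
  13: 13 XOR 17 = 28 ≥ 13 — no move.
That gives 1 winning move.

1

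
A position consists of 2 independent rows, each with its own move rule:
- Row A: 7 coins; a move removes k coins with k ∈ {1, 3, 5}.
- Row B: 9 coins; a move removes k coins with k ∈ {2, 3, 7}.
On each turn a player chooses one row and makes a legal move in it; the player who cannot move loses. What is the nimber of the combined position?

3

Build the Grundy sequence for row A with g(k) = mex{g(k−s) : s ∈ {1, 3, 5}, s ≤ k}:
k:     0  1  2  3  4  5  6  7
g(k):  0  1  0  1  0  1  0  1
So g(7) = 1.
Build the Grundy sequence for row B with g(k) = mex{g(k−s) : s ∈ {2, 3, 7}, s ≤ k}:
g(0) = mex{} = 0
g(1) = mex{} = 0
g(2) = mex{0} = 1
g(3) = mex{0} = 1
g(4) = mex{0,1} = 2
g(5) = mex{1} = 0
g(6) = mex{1,2} = 0
g(7) = mex{0,2} = 1
g(8) = mex{0} = 1
g(9) = mex{0,1} = 2
So g(9) = 2.
By the Sprague-Grundy theorem, the Grundy value of a sum of independent games is the XOR of the component values.
Combined value = 1 XOR 2 = 3.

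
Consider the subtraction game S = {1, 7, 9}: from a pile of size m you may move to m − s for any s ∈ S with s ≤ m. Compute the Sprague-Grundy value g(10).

Build the Grundy sequence with g(k) = mex{g(k−s) : s ∈ {1, 7, 9}, s ≤ k}:
k:     0  1  2  3  4  5  6  7  8  9 10
g(k):  0  1  0  1  0  1  0  1  0  1  0
So g(10) = 0.

0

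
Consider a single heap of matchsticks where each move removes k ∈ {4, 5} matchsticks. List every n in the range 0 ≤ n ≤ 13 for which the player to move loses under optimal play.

0, 1, 2, 3, 9, 10, 11, 12

Compute g(0), g(1), … for moves {4, 5}:
g(0) = mex{} = 0
g(1) = mex{} = 0
g(2) = mex{} = 0
g(3) = mex{} = 0
g(4) = mex{0} = 1
g(5) = mex{0} = 1
g(6) = mex{0} = 1
g(7) = mex{0} = 1
g(8) = mex{0,1} = 2
g(9) = mex{1} = 0
g(10) = mex{1} = 0
g(11) = mex{1} = 0
g(12) = mex{1,2} = 0
g(13) = mex{0,2} = 1
The P-positions (g = 0) in 0..13 are 0, 1, 2, 3, 9, 10, 11, 12.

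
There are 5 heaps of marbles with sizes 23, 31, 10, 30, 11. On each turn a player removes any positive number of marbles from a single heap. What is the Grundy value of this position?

Nim-sum: 23 ^ 31 ^ 10 ^ 30 ^ 11 = 23.

23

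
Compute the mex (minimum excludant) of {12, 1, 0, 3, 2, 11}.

4

The values 0, 1, 2, 3 are all present; 4 is the first non-negative integer missing from the set.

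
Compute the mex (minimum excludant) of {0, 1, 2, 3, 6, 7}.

The values 0, 1, 2, 3 are all present; 4 is the first non-negative integer missing from the set.

4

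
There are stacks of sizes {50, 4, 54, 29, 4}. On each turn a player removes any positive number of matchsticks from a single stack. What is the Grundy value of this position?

25

Write each in binary and XOR column by column:
  110010  (50)
  000100  (4)
  110110  (54)
  011101  (29)
  000100  (4)
  ------
  011001  (25)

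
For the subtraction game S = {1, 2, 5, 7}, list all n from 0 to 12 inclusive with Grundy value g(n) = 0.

Compute g(0), g(1), … for moves {1, 2, 5, 7}:
k:     0  1  2  3  4  5  6  7  8  9 10 11 12
g(k):  0  1  2  0  1  2  0  1  2  0  1  2  0
The P-positions (g = 0) in 0..12 are 0, 3, 6, 9, 12.

0, 3, 6, 9, 12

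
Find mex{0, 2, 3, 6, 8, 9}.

1

0 is in the set but 1 is not, so the mex is 1.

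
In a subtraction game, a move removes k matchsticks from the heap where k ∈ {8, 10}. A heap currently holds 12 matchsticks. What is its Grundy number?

1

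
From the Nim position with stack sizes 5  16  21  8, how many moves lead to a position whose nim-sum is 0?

Compute the nim-sum pairwise:
5 XOR 16 = 21
21 XOR 21 = 0
0 XOR 8 = 8
The overall nim-sum is X = 8. A stack of size p has a winning move iff p XOR X < p (reduce it to p XOR X).
  5: 5 XOR 8 = 13 ≥ 5 — no move.
  16: 16 XOR 8 = 24 ≥ 16 — no move.
  21: 21 XOR 8 = 29 ≥ 21 — no move.
  8: 8 XOR 8 = 0 < 8 — winning move (to 0).
That gives 1 winning move.

1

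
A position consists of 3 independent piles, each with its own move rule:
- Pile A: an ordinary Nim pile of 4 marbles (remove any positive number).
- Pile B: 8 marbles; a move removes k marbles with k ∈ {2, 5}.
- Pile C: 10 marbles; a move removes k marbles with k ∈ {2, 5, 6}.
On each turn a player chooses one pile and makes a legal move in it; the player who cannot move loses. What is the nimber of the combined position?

5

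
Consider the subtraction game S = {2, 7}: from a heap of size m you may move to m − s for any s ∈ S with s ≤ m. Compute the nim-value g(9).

Build the Grundy sequence with g(k) = mex{g(k−s) : s ∈ {2, 7}, s ≤ k}:
k:     0  1  2  3  4  5  6  7  8  9
g(k):  0  0  1  1  0  0  1  1  2  0
So g(9) = 0.

0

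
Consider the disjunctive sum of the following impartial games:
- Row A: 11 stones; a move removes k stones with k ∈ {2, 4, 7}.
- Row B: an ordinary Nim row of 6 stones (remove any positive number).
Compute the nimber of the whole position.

7

For row A, compute g(0), g(1), … with moves {2, 4, 7}:
k:     0  1  2  3  4  5  6  7  8  9 10 11
g(k):  0  0  1  1  2  2  0  3  1  0  2  1
So g(11) = 1.
Row B is a plain Nim row of size 6, so its Grundy value is 6.
The value of a disjunctive sum is the nim-sum of the parts.
Combined value = 1 ⊕ 6 = 7.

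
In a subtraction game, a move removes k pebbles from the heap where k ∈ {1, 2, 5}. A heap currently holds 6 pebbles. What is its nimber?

0

Grundy values for subtraction set {1, 2, 5}:
k:     0  1  2  3  4  5  6
g(k):  0  1  2  0  1  2  0
So g(6) = 0.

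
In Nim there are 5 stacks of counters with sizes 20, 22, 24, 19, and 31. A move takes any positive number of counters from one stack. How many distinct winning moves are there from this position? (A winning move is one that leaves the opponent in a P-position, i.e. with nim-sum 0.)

5

Compute the nim-sum pairwise:
20 ^ 22 = 2
2 ^ 24 = 26
26 ^ 19 = 9
9 ^ 31 = 22
The overall nim-sum is X = 22. A stack of size p has a winning move iff p XOR X < p (reduce it to p XOR X).
  20: 20 XOR 22 = 2 < 20 — winning move (to 2).
  22: 22 XOR 22 = 0 < 22 — winning move (to 0).
  24: 24 XOR 22 = 14 < 24 — winning move (to 14).
  19: 19 XOR 22 = 5 < 19 — winning move (to 5).
  31: 31 XOR 22 = 9 < 31 — winning move (to 9).
That gives 5 winning moves.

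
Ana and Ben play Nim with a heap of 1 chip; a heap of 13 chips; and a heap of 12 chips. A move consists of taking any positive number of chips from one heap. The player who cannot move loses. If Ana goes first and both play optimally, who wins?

Compute the nim-sum pairwise:
1 XOR 13 = 12
12 XOR 12 = 0
The nim-sum is 0, so this is a P-position: the player to move is in a losing position under optimal play; Ana is about to move from it and so loses — Ben wins.

Ben wins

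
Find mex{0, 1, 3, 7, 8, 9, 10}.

2

The values 0, 1 are all present; 2 is the first non-negative integer missing from the set.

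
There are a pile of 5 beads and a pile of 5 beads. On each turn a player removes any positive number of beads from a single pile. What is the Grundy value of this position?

0

Compute the nim-sum pairwise:
5 ⊕ 5 = 0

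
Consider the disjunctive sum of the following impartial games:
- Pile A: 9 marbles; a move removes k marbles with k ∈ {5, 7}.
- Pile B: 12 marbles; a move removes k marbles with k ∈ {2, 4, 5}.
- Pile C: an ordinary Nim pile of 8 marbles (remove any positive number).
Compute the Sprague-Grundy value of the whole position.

For pile A, compute g(0), g(1), … with moves {5, 7}:
g(0) = mex{} = 0
g(1) = mex{} = 0
g(2) = mex{} = 0
g(3) = mex{} = 0
g(4) = mex{} = 0
g(5) = mex{0} = 1
g(6) = mex{0} = 1
g(7) = mex{0} = 1
g(8) = mex{0} = 1
g(9) = mex{0} = 1
So g(9) = 1.
For pile B, compute g(0), g(1), … with moves {2, 4, 5}:
g(0) = mex{} = 0
g(1) = mex{} = 0
g(2) = mex{0} = 1
g(3) = mex{0} = 1
g(4) = mex{0,1} = 2
g(5) = mex{0,1} = 2
g(6) = mex{0,1,2} = 3
g(7) = mex{1,2} = 0
g(8) = mex{1,2,3} = 0
g(9) = mex{0,2} = 1
g(10) = mex{0,2,3} = 1
g(11) = mex{0,1,3} = 2
g(12) = mex{0,1} = 2
So g(12) = 2.
Pile C is a plain Nim pile of size 8, so its Grundy value is 8.
The value of a disjunctive sum is the nim-sum of the parts.
Combined value = 1 XOR 2 XOR 8 = 11.

11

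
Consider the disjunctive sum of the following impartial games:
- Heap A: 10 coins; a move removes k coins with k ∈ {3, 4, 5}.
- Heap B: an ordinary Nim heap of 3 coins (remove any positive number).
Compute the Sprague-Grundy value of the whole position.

Grundy values for heap A (subtraction set {3, 4, 5}):
g(0) = mex{} = 0
g(1) = mex{} = 0
g(2) = mex{} = 0
g(3) = mex{0} = 1
g(4) = mex{0} = 1
g(5) = mex{0} = 1
g(6) = mex{0,1} = 2
g(7) = mex{0,1} = 2
g(8) = mex{1} = 0
g(9) = mex{1,2} = 0
g(10) = mex{1,2} = 0
So g(10) = 0.
Heap B is a plain Nim heap of size 3, so its Grundy value is 3.
The value of a disjunctive sum is the nim-sum of the parts.
Combined value = 0 XOR 3 = 3.

3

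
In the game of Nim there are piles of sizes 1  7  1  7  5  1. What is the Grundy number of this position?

4

Nim-sum: 1 ^ 7 ^ 1 ^ 7 ^ 5 ^ 1 = 4.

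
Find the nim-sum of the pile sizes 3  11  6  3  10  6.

In binary:
  0011  (3)
  1011  (11)
  0110  (6)
  0011  (3)
  1010  (10)
  0110  (6)
  ----
  0001  (1)

1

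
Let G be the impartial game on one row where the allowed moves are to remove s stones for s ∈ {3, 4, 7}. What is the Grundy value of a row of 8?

Build the Grundy sequence with g(k) = mex{g(k−s) : s ∈ {3, 4, 7}, s ≤ k}:
k:     0  1  2  3  4  5  6  7  8
g(k):  0  0  0  1  1  1  2  2  2
So g(8) = 2.

2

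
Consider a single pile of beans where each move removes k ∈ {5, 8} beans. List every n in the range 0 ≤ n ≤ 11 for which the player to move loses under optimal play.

0, 1, 2, 3, 4

Build the Grundy sequence with g(k) = mex{g(k−s) : s ∈ {5, 8}, s ≤ k}:
g(0) = mex{} = 0
g(1) = mex{} = 0
g(2) = mex{} = 0
g(3) = mex{} = 0
g(4) = mex{} = 0
g(5) = mex{0} = 1
g(6) = mex{0} = 1
g(7) = mex{0} = 1
g(8) = mex{0} = 1
g(9) = mex{0} = 1
g(10) = mex{0,1} = 2
g(11) = mex{0,1} = 2
The P-positions (g = 0) in 0..11 are 0, 1, 2, 3, 4.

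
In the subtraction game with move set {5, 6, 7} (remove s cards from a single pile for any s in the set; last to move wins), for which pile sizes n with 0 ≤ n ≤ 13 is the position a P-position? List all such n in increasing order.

0, 1, 2, 3, 4, 12, 13

Grundy values for subtraction set {5, 6, 7}:
k:     0  1  2  3  4  5  6  7  8  9 10 11 12 13
g(k):  0  0  0  0  0  1  1  1  1  1  2  2  0  0
The P-positions (g = 0) in 0..13 are 0, 1, 2, 3, 4, 12, 13.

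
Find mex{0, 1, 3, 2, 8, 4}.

5

The values 0, 1, 2, 3, 4 are all present; 5 is the first non-negative integer missing from the set.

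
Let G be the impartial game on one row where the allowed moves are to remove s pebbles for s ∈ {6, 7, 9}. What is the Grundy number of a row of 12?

2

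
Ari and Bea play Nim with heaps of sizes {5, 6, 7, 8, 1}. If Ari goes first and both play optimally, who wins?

Write each in binary and XOR column by column:
  0101  (5)
  0110  (6)
  0111  (7)
  1000  (8)
  0001  (1)
  ----
  1101  (13)
The nim-sum is 13 ≠ 0, so this is an N-position: the player to move can win; Ari has a winning move.

Ari wins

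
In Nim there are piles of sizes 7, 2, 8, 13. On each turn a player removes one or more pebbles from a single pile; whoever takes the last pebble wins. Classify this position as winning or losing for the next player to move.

Losing position

Compute the nim-sum pairwise:
7 XOR 2 = 5
5 XOR 8 = 13
13 XOR 13 = 0
The nim-sum is 0, so this is a P-position: the player to move is in a losing position under optimal play.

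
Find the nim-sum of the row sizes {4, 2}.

Compute the nim-sum pairwise:
4 ⊕ 2 = 6

6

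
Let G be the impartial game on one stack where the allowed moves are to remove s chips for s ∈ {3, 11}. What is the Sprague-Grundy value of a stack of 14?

Compute g(0), g(1), … for moves {3, 11}:
g(0) = mex{} = 0
g(1) = mex{} = 0
g(2) = mex{} = 0
g(3) = mex{0} = 1
g(4) = mex{0} = 1
g(5) = mex{0} = 1
g(6) = mex{1} = 0
g(7) = mex{1} = 0
g(8) = mex{1} = 0
g(9) = mex{0} = 1
g(10) = mex{0} = 1
g(11) = mex{0} = 1
g(12) = mex{0,1} = 2
g(13) = mex{0,1} = 2
g(14) = mex{1} = 0
So g(14) = 0.

0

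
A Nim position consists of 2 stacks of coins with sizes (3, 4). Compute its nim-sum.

Nim-sum: 3 ⊕ 4 = 7.

7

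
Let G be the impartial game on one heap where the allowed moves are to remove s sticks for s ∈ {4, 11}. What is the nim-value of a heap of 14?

1

Grundy values for subtraction set {4, 11}:
k:     0  1  2  3  4  5  6  7  8  9 10 11 12 13 14
g(k):  0  0  0  0  1  1  1  1  0  0  0  2  1  1  1
So g(14) = 1.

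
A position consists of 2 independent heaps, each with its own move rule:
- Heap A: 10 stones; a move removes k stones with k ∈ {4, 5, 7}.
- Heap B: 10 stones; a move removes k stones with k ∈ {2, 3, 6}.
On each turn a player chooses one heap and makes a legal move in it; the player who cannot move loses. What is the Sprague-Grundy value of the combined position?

2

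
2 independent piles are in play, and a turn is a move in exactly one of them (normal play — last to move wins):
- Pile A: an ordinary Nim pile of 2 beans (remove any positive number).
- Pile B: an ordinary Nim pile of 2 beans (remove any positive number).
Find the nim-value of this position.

Pile A is a plain Nim pile of size 2, so its Grundy value is 2.
Pile B is a plain Nim pile of size 2, so its Grundy value is 2.
The value of a disjunctive sum is the nim-sum of the parts.
Combined value = 2 XOR 2 = 0.

0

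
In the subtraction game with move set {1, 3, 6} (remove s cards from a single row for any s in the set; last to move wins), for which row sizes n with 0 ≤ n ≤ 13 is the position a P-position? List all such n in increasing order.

Build the Grundy sequence with g(k) = mex{g(k−s) : s ∈ {1, 3, 6}, s ≤ k}:
g(0) = mex{} = 0
g(1) = mex{0} = 1
g(2) = mex{1} = 0
g(3) = mex{0} = 1
g(4) = mex{1} = 0
g(5) = mex{0} = 1
g(6) = mex{0,1} = 2
g(7) = mex{0,1,2} = 3
g(8) = mex{0,1,3} = 2
g(9) = mex{1,2} = 0
g(10) = mex{0,3} = 1
g(11) = mex{1,2} = 0
g(12) = mex{0,2} = 1
g(13) = mex{1,3} = 0
The P-positions (g = 0) in 0..13 are 0, 2, 4, 9, 11, 13.

0, 2, 4, 9, 11, 13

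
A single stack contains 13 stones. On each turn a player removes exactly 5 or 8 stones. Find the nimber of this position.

0

Build the Grundy sequence with g(k) = mex{g(k−s) : s ∈ {5, 8}, s ≤ k}:
g(0) = mex{} = 0
g(1) = mex{} = 0
g(2) = mex{} = 0
g(3) = mex{} = 0
g(4) = mex{} = 0
g(5) = mex{0} = 1
g(6) = mex{0} = 1
g(7) = mex{0} = 1
g(8) = mex{0} = 1
g(9) = mex{0} = 1
g(10) = mex{0,1} = 2
g(11) = mex{0,1} = 2
g(12) = mex{0,1} = 2
g(13) = mex{1} = 0
So g(13) = 0.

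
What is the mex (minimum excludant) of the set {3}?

0 is not in the set, so the mex is 0.

0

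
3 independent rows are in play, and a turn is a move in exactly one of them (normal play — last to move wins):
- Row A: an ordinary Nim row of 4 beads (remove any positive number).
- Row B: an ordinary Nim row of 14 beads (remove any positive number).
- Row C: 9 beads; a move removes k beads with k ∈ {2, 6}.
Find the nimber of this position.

10

Row A is a plain Nim row of size 4, so its Grundy value is 4.
Row B is a plain Nim row of size 14, so its Grundy value is 14.
For row C, compute g(0), g(1), … with moves {2, 6}:
g(0) = mex{} = 0
g(1) = mex{} = 0
g(2) = mex{0} = 1
g(3) = mex{0} = 1
g(4) = mex{1} = 0
g(5) = mex{1} = 0
g(6) = mex{0} = 1
g(7) = mex{0} = 1
g(8) = mex{1} = 0
g(9) = mex{1} = 0
So g(9) = 0.
The value of a disjunctive sum is the nim-sum of the parts.
Combined value = 4 XOR 14 XOR 0 = 10.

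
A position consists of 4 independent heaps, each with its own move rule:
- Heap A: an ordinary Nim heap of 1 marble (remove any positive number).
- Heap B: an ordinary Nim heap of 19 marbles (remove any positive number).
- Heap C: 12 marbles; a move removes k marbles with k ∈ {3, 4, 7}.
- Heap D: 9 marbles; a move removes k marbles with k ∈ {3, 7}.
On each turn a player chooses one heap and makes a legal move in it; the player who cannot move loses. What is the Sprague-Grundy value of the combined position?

19

Heap A is a plain Nim heap of size 1, so its Grundy value is 1.
Heap B is a plain Nim heap of size 19, so its Grundy value is 19.
For heap C, compute g(0), g(1), … with moves {3, 4, 7}:
k:     0  1  2  3  4  5  6  7  8  9 10 11 12
g(k):  0  0  0  1  1  1  2  2  2  3  0  0  0
So g(12) = 0.
Build the Grundy sequence for heap D with g(k) = mex{g(k−s) : s ∈ {3, 7}, s ≤ k}:
k:     0  1  2  3  4  5  6  7  8  9
g(k):  0  0  0  1  1  1  0  2  2  1
So g(9) = 1.
By the Sprague-Grundy theorem, the Grundy value of a sum of independent games is the XOR of the component values.
Combined value = 1 ⊕ 19 ⊕ 0 ⊕ 1 = 19.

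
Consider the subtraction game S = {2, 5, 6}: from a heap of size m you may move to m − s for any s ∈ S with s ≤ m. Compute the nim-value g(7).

3

Grundy values for subtraction set {2, 5, 6}:
g(0) = mex{} = 0
g(1) = mex{} = 0
g(2) = mex{0} = 1
g(3) = mex{0} = 1
g(4) = mex{1} = 0
g(5) = mex{0,1} = 2
g(6) = mex{0} = 1
g(7) = mex{0,1,2} = 3
So g(7) = 3.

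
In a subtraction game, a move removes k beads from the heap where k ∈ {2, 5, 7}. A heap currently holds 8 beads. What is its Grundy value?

2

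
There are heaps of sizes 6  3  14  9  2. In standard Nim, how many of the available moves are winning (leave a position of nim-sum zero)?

Nim-sum: 6 XOR 3 XOR 14 XOR 9 XOR 2 = 0.
The nim-sum is already 0, so every move leaves a nonzero nim-sum — there are no winning moves.

0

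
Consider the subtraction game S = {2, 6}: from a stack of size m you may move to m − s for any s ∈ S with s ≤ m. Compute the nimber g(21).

Grundy values for subtraction set {2, 6}:
k:     0  1  2  3  4  5  6  7  8  9 10 11 12 13 14 15 16 17 18 19 20 21
g(k):  0  0  1  1  0  0  1  1  0  0  1  1  0  0  1  1  0  0  1  1  0  0
So g(21) = 0.

0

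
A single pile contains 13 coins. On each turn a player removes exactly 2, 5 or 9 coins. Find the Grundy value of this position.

1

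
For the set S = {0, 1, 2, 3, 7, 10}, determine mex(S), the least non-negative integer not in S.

4

The values 0, 1, 2, 3 are all present; 4 is the first non-negative integer missing from the set.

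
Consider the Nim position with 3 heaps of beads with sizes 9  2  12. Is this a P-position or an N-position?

N-position

Nim-sum: 9 ⊕ 2 ⊕ 12 = 7.
The nim-sum is 7 ≠ 0, so this is an N-position: the player to move can win.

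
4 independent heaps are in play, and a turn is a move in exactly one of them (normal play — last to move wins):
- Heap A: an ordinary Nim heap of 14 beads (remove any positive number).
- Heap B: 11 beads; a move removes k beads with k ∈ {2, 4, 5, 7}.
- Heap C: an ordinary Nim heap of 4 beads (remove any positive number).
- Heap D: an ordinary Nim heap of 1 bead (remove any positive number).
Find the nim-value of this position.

Heap A is a plain Nim heap of size 14, so its Grundy value is 14.
Grundy values for heap B (subtraction set {2, 4, 5, 7}):
g(0) = mex{} = 0
g(1) = mex{} = 0
g(2) = mex{0} = 1
g(3) = mex{0} = 1
g(4) = mex{0,1} = 2
g(5) = mex{0,1} = 2
g(6) = mex{0,1,2} = 3
g(7) = mex{0,1,2} = 3
g(8) = mex{0,1,2,3} = 4
g(9) = mex{1,2,3} = 0
g(10) = mex{1,2,3,4} = 0
g(11) = mex{0,2,3} = 1
So g(11) = 1.
Heap C is a plain Nim heap of size 4, so its Grundy value is 4.
Heap D is a plain Nim heap of size 1, so its Grundy value is 1.
The value of a disjunctive sum is the nim-sum of the parts.
Combined value = 14 XOR 1 XOR 4 XOR 1 = 10.

10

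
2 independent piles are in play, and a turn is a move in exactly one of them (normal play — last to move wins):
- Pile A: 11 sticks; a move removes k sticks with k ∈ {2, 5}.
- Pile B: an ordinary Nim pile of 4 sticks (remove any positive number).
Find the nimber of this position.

4

Build the Grundy sequence for pile A with g(k) = mex{g(k−s) : s ∈ {2, 5}, s ≤ k}:
g(0) = mex{} = 0
g(1) = mex{} = 0
g(2) = mex{0} = 1
g(3) = mex{0} = 1
g(4) = mex{1} = 0
g(5) = mex{0,1} = 2
g(6) = mex{0} = 1
g(7) = mex{1,2} = 0
g(8) = mex{1} = 0
g(9) = mex{0} = 1
g(10) = mex{0,2} = 1
g(11) = mex{1} = 0
So g(11) = 0.
Pile B is a plain Nim pile of size 4, so its Grundy value is 4.
By the Sprague-Grundy theorem, the Grundy value of a sum of independent games is the XOR of the component values.
Combined value = 0 ⊕ 4 = 4.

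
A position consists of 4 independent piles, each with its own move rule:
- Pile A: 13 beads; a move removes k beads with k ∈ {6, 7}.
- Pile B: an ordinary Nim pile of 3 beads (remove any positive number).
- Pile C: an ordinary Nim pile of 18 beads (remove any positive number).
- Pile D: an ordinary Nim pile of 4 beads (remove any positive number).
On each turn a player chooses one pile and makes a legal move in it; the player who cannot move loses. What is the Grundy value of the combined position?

21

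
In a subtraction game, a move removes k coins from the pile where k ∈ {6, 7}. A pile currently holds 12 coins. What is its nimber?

Compute g(0), g(1), … for moves {6, 7}:
g(0) = mex{} = 0
g(1) = mex{} = 0
g(2) = mex{} = 0
g(3) = mex{} = 0
g(4) = mex{} = 0
g(5) = mex{} = 0
g(6) = mex{0} = 1
g(7) = mex{0} = 1
g(8) = mex{0} = 1
g(9) = mex{0} = 1
g(10) = mex{0} = 1
g(11) = mex{0} = 1
g(12) = mex{0,1} = 2
So g(12) = 2.

2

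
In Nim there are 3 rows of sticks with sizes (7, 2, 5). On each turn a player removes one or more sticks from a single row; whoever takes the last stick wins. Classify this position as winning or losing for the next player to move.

Losing position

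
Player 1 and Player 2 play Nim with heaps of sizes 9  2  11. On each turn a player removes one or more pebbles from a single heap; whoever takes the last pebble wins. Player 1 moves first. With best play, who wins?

Player 2 wins

Write each in binary and XOR column by column:
  1001  (9)
  0010  (2)
  1011  (11)
  ----
  0000  (0)
The nim-sum is 0, so this is a P-position: the player to move is in a losing position under optimal play; Player 1 is about to move from it and so loses — Player 2 wins.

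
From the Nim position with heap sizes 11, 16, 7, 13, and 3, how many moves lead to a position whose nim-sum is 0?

1

In binary:
  01011  (11)
  10000  (16)
  00111  (7)
  01101  (13)
  00011  (3)
  -----
  10010  (18)
The overall nim-sum is X = 18. A heap of size p has a winning move iff p XOR X < p (reduce it to p XOR X).
  11: 11 XOR 18 = 25 ≥ 11 — no move.
  16: 16 XOR 18 = 2 < 16 — winning move (to 2).
  7: 7 XOR 18 = 21 ≥ 7 — no move.
  13: 13 XOR 18 = 31 ≥ 13 — no move.
  3: 3 XOR 18 = 17 ≥ 3 — no move.
That gives 1 winning move.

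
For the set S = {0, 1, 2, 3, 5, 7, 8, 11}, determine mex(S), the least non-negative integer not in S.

The values 0, 1, 2, 3 are all present; 4 is the first non-negative integer missing from the set.

4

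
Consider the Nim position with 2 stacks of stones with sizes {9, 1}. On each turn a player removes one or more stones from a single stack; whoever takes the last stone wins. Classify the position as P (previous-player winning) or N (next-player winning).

In binary:
  1001  (9)
  0001  (1)
  ----
  1000  (8)
The nim-sum is 8 ≠ 0, so this is an N-position: the player to move can win.

N-position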